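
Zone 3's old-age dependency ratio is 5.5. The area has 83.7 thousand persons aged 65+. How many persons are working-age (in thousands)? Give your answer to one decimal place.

Working-age: 1,521.8

Old-age dependency ratio = elderly / working-age × 100
5.5 = 83.7 / W × 100
⇒ 1,521.8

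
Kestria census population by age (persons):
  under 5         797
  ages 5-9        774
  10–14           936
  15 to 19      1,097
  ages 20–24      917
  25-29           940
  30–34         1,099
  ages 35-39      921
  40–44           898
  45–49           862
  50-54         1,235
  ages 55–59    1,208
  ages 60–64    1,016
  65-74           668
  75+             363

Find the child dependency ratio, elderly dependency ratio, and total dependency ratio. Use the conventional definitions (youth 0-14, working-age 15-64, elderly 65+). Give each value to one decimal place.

Youth dependency ratio: 24.6
Old-age dependency ratio: 10.1
Total dependency ratio: 34.7

0–14: 797 + 774 + 936 = 2,507
15–64: 1,097 + 917 + 940 + 1,099 + 921 + 898 + 862 + 1,235 + 1,208 + 1,016 = 10,193
65+: 668 + 363 = 1,031
Youth dependency ratio = 2,507 / 10,193 × 100 = 24.6
Old-age dependency ratio = 1,031 / 10,193 × 100 = 10.1
Total dependency ratio = (2,507 + 1,031) / 10,193 × 100 = 3,538 / 10,193 × 100 = 34.7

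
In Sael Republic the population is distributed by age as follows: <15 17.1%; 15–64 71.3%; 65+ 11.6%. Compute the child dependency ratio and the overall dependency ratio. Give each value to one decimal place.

Youth dependency ratio: 24.0
Total dependency ratio: 40.3

Youth dependency ratio = 17.1 / 71.3 × 100 = 24.0
Total dependency ratio = (17.1 + 11.6) / 71.3 × 100 = 28.7 / 71.3 × 100 = 40.3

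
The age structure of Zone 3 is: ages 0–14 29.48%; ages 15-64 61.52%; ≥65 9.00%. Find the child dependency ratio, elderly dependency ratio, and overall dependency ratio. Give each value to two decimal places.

Youth dependency ratio = 29.48 / 61.52 × 100 = 47.92
Old-age dependency ratio = 9.00 / 61.52 × 100 = 14.63
Total dependency ratio = (29.48 + 9.00) / 61.52 × 100 = 38.48 / 61.52 × 100 = 62.55

Youth dependency ratio: 47.92
Old-age dependency ratio: 14.63
Total dependency ratio: 62.55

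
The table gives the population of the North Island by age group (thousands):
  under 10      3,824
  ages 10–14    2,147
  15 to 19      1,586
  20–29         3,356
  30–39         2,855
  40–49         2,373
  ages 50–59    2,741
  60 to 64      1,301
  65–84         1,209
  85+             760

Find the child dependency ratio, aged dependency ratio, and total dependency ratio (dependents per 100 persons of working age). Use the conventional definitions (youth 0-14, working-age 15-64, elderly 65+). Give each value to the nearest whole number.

Youth dependency ratio: 42
Old-age dependency ratio: 14
Total dependency ratio: 56

0–14: 3,824 + 2,147 = 5,971
15–64: 1,586 + 3,356 + 2,855 + 2,373 + 2,741 + 1,301 = 14,212
65+: 1,209 + 760 = 1,969
Youth dependency ratio = 5,971 / 14,212 × 100 = 42
Old-age dependency ratio = 1,969 / 14,212 × 100 = 14
Total dependency ratio = (5,971 + 1,969) / 14,212 × 100 = 7,940 / 14,212 × 100 = 56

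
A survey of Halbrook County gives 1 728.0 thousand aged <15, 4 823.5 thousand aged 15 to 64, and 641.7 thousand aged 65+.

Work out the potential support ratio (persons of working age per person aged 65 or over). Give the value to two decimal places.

Potential support ratio: 7.52

Potential support ratio = 4 823.5 / 641.7 = 7.52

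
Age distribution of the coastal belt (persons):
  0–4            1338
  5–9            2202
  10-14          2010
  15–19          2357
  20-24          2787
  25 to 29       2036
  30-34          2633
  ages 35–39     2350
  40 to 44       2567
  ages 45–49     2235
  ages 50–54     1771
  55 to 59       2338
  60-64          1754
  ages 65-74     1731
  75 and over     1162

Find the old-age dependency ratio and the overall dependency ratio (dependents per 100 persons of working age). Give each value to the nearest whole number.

0–14: 1338 + 2202 + 2010 = 5550
15–64: 2357 + 2787 + 2036 + 2633 + 2350 + 2567 + 2235 + 1771 + 2338 + 1754 = 22828
65+: 1731 + 1162 = 2893
Old-age dependency ratio = 2893 / 22828 × 100 = 13
Total dependency ratio = (5550 + 2893) / 22828 × 100 = 8443 / 22828 × 100 = 37

Old-age dependency ratio: 13
Total dependency ratio: 37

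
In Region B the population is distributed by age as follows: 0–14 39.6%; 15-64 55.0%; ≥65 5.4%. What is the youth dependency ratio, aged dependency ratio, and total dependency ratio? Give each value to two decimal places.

Youth dependency ratio: 72.00
Old-age dependency ratio: 9.82
Total dependency ratio: 81.82

Youth dependency ratio = 39.6 / 55.0 × 100 = 72.00
Old-age dependency ratio = 5.4 / 55.0 × 100 = 9.82
Total dependency ratio = (39.6 + 5.4) / 55.0 × 100 = 45.0 / 55.0 × 100 = 81.82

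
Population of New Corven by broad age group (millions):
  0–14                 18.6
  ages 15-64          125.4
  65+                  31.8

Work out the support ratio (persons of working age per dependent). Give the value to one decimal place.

Support ratio = 125.4 / (18.6 + 31.8) = 125.4 / 50.4 = 2.5

Support ratio: 2.5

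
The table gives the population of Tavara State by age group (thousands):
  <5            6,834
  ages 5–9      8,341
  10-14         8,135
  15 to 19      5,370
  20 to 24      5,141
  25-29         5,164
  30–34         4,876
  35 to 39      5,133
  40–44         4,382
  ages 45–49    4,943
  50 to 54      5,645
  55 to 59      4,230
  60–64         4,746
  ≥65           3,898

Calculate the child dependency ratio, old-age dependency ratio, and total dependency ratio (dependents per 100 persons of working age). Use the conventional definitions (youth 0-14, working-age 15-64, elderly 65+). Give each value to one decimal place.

Youth dependency ratio: 47.0
Old-age dependency ratio: 7.9
Total dependency ratio: 54.8

0–14: 6,834 + 8,341 + 8,135 = 23,310
15–64: 5,370 + 5,141 + 5,164 + 4,876 + 5,133 + 4,382 + 4,943 + 5,645 + 4,230 + 4,746 = 49,630
65+: 3,898
Youth dependency ratio = 23,310 / 49,630 × 100 = 47.0
Old-age dependency ratio = 3,898 / 49,630 × 100 = 7.9
Total dependency ratio = (23,310 + 3,898) / 49,630 × 100 = 27,208 / 49,630 × 100 = 54.8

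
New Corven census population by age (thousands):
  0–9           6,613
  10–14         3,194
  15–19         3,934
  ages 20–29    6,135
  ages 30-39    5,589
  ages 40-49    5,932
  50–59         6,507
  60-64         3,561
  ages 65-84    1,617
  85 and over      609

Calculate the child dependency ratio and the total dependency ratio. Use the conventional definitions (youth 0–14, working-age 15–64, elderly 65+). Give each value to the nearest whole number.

Youth dependency ratio: 31
Total dependency ratio: 38

0–14: 6,613 + 3,194 = 9,807
15–64: 3,934 + 6,135 + 5,589 + 5,932 + 6,507 + 3,561 = 31,658
65+: 1,617 + 609 = 2,226
Youth dependency ratio = 9,807 / 31,658 × 100 = 31
Total dependency ratio = (9,807 + 2,226) / 31,658 × 100 = 12,033 / 31,658 × 100 = 38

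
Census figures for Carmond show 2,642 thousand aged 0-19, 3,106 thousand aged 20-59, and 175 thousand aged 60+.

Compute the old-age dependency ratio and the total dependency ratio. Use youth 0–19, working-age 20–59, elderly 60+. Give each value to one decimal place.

Old-age dependency ratio: 5.6
Total dependency ratio: 90.7

Old-age dependency ratio = 175 / 3,106 × 100 = 5.6
Total dependency ratio = (2,642 + 175) / 3,106 × 100 = 2,817 / 3,106 × 100 = 90.7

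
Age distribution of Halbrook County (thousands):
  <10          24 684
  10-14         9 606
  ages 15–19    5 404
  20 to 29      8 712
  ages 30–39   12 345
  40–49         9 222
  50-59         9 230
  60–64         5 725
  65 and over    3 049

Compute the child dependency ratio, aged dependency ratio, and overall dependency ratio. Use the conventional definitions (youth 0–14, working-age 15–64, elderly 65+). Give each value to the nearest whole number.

Youth dependency ratio: 68
Old-age dependency ratio: 6
Total dependency ratio: 74

0–14: 24 684 + 9 606 = 34 290
15–64: 5 404 + 8 712 + 12 345 + 9 222 + 9 230 + 5 725 = 50 638
65+: 3 049
Youth dependency ratio = 34 290 / 50 638 × 100 = 68
Old-age dependency ratio = 3 049 / 50 638 × 100 = 6
Total dependency ratio = (34 290 + 3 049) / 50 638 × 100 = 37 339 / 50 638 × 100 = 74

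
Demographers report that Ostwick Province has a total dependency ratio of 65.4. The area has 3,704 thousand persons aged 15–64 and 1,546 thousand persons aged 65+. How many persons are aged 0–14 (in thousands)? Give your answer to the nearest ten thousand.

Aged 0–14: 880

Total dependency ratio = (youth + elderly) / working-age × 100
65.4 = (Y + 1,546) / 3,704 × 100
⇒ 880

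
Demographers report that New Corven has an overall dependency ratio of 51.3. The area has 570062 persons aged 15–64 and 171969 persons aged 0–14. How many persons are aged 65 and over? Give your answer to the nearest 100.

Total dependency ratio = (youth + elderly) / working-age × 100
51.3 = (171969 + E) / 570062 × 100
⇒ 120500

Aged 65 and over: 120500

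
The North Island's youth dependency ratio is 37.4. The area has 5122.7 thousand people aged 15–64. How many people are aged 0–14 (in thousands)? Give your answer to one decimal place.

Aged 0–14: 1915.9

Youth dependency ratio = youth / working-age × 100
37.4 = Y / 5122.7 × 100
⇒ 1915.9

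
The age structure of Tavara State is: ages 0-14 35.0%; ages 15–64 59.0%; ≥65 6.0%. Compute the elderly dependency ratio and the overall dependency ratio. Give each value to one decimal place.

Old-age dependency ratio: 10.2
Total dependency ratio: 69.5

Old-age dependency ratio = 6.0 / 59.0 × 100 = 10.2
Total dependency ratio = (35.0 + 6.0) / 59.0 × 100 = 41.0 / 59.0 × 100 = 69.5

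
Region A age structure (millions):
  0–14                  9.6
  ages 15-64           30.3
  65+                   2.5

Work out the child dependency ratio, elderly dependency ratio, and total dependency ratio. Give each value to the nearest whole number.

Youth dependency ratio = 9.6 / 30.3 × 100 = 32
Old-age dependency ratio = 2.5 / 30.3 × 100 = 8
Total dependency ratio = (9.6 + 2.5) / 30.3 × 100 = 12.1 / 30.3 × 100 = 40

Youth dependency ratio: 32
Old-age dependency ratio: 8
Total dependency ratio: 40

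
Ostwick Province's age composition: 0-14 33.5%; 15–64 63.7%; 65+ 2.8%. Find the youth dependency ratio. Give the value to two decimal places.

Youth dependency ratio: 52.59

Youth dependency ratio = 33.5 / 63.7 × 100 = 52.59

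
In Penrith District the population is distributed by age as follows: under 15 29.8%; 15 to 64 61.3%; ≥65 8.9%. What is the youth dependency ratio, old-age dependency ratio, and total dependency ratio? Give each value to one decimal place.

Youth dependency ratio = 29.8 / 61.3 × 100 = 48.6
Old-age dependency ratio = 8.9 / 61.3 × 100 = 14.5
Total dependency ratio = (29.8 + 8.9) / 61.3 × 100 = 38.7 / 61.3 × 100 = 63.1

Youth dependency ratio: 48.6
Old-age dependency ratio: 14.5
Total dependency ratio: 63.1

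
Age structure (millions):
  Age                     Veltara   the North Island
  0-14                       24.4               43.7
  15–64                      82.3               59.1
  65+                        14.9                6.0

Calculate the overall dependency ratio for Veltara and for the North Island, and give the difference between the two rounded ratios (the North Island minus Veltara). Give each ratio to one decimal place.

Veltara: (24.4 + 14.9) / 82.3 × 100 = 39.3 / 82.3 × 100 = 47.8
the North Island: (43.7 + 6.0) / 59.1 × 100 = 49.7 / 59.1 × 100 = 84.1

Veltara: 47.8
the North Island: 84.1
Difference: +36.3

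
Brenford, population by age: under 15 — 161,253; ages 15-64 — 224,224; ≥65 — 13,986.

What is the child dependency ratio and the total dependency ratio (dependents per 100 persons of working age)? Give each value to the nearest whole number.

Youth dependency ratio = 161,253 / 224,224 × 100 = 72
Total dependency ratio = (161,253 + 13,986) / 224,224 × 100 = 175,239 / 224,224 × 100 = 78

Youth dependency ratio: 72
Total dependency ratio: 78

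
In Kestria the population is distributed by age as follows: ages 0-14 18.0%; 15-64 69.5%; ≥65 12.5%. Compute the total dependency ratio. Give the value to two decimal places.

Total dependency ratio: 43.88

Total dependency ratio = (18.0 + 12.5) / 69.5 × 100 = 30.5 / 69.5 × 100 = 43.88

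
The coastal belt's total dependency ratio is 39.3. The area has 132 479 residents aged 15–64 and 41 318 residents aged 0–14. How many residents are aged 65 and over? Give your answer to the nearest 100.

Total dependency ratio = (youth + elderly) / working-age × 100
39.3 = (41 318 + E) / 132 479 × 100
⇒ 10 700

Aged 65 and over: 10 700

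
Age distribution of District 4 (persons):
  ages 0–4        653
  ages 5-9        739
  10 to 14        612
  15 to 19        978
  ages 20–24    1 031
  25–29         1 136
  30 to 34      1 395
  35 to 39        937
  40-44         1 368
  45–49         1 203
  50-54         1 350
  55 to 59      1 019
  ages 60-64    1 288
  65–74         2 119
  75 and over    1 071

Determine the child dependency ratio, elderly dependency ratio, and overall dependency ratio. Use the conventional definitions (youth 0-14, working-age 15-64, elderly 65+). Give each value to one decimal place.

Youth dependency ratio: 17.1
Old-age dependency ratio: 27.3
Total dependency ratio: 44.4

0–14: 653 + 739 + 612 = 2 004
15–64: 978 + 1 031 + 1 136 + 1 395 + 937 + 1 368 + 1 203 + 1 350 + 1 019 + 1 288 = 11 705
65+: 2 119 + 1 071 = 3 190
Youth dependency ratio = 2 004 / 11 705 × 100 = 17.1
Old-age dependency ratio = 3 190 / 11 705 × 100 = 27.3
Total dependency ratio = (2 004 + 3 190) / 11 705 × 100 = 5 194 / 11 705 × 100 = 44.4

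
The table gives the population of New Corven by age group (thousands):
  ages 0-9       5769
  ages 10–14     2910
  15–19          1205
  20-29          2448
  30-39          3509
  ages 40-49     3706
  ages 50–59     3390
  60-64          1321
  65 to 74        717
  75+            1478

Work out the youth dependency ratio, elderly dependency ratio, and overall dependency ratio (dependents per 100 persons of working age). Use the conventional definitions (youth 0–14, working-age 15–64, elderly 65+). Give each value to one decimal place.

Youth dependency ratio: 55.7
Old-age dependency ratio: 14.1
Total dependency ratio: 69.8

0–14: 5769 + 2910 = 8679
15–64: 1205 + 2448 + 3509 + 3706 + 3390 + 1321 = 15579
65+: 717 + 1478 = 2195
Youth dependency ratio = 8679 / 15579 × 100 = 55.7
Old-age dependency ratio = 2195 / 15579 × 100 = 14.1
Total dependency ratio = (8679 + 2195) / 15579 × 100 = 10874 / 15579 × 100 = 69.8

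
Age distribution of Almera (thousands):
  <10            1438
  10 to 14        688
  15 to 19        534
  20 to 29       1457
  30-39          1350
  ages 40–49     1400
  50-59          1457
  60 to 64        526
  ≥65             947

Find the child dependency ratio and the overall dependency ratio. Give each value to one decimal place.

0–14: 1438 + 688 = 2126
15–64: 534 + 1457 + 1350 + 1400 + 1457 + 526 = 6724
65+: 947
Youth dependency ratio = 2126 / 6724 × 100 = 31.6
Total dependency ratio = (2126 + 947) / 6724 × 100 = 3073 / 6724 × 100 = 45.7

Youth dependency ratio: 31.6
Total dependency ratio: 45.7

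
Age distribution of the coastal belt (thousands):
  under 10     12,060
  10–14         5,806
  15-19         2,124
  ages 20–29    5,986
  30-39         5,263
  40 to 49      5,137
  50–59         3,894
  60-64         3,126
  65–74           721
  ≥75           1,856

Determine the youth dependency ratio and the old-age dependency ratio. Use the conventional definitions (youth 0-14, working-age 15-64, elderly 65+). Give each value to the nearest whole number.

0–14: 12,060 + 5,806 = 17,866
15–64: 2,124 + 5,986 + 5,263 + 5,137 + 3,894 + 3,126 = 25,530
65+: 721 + 1,856 = 2,577
Youth dependency ratio = 17,866 / 25,530 × 100 = 70
Old-age dependency ratio = 2,577 / 25,530 × 100 = 10

Youth dependency ratio: 70
Old-age dependency ratio: 10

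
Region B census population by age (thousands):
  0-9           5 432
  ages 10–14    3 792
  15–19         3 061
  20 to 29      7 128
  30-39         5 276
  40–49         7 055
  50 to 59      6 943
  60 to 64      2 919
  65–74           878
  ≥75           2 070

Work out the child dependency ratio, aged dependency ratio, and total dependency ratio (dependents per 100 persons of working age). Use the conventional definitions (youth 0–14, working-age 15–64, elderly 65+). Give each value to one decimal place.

Youth dependency ratio: 28.5
Old-age dependency ratio: 9.1
Total dependency ratio: 37.6

0–14: 5 432 + 3 792 = 9 224
15–64: 3 061 + 7 128 + 5 276 + 7 055 + 6 943 + 2 919 = 32 382
65+: 878 + 2 070 = 2 948
Youth dependency ratio = 9 224 / 32 382 × 100 = 28.5
Old-age dependency ratio = 2 948 / 32 382 × 100 = 9.1
Total dependency ratio = (9 224 + 2 948) / 32 382 × 100 = 12 172 / 32 382 × 100 = 37.6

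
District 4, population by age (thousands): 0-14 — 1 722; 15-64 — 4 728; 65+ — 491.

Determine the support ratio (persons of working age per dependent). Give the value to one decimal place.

Support ratio: 2.1

Support ratio = 4 728 / (1 722 + 491) = 4 728 / 2 213 = 2.1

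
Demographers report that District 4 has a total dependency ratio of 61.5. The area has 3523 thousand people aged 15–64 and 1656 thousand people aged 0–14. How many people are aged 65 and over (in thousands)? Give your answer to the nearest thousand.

Aged 65 and over: 511

Total dependency ratio = (youth + elderly) / working-age × 100
61.5 = (1656 + E) / 3523 × 100
⇒ 511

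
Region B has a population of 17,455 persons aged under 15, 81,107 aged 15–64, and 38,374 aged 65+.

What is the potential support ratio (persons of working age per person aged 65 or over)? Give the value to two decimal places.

Potential support ratio = 81,107 / 38,374 = 2.11

Potential support ratio: 2.11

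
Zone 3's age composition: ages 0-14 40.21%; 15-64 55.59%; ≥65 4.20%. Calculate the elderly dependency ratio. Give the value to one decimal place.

Old-age dependency ratio = 4.20 / 55.59 × 100 = 7.6

Old-age dependency ratio: 7.6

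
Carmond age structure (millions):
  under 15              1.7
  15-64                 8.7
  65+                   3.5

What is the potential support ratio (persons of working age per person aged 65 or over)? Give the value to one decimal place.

Potential support ratio: 2.5

Potential support ratio = 8.7 / 3.5 = 2.5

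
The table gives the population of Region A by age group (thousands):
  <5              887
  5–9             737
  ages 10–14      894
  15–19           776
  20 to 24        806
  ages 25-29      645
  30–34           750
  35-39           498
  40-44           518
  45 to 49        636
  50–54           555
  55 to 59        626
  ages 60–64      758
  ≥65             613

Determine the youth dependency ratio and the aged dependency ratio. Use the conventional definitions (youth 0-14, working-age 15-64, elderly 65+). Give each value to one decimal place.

Youth dependency ratio: 38.3
Old-age dependency ratio: 9.3

0–14: 887 + 737 + 894 = 2518
15–64: 776 + 806 + 645 + 750 + 498 + 518 + 636 + 555 + 626 + 758 = 6568
65+: 613
Youth dependency ratio = 2518 / 6568 × 100 = 38.3
Old-age dependency ratio = 613 / 6568 × 100 = 9.3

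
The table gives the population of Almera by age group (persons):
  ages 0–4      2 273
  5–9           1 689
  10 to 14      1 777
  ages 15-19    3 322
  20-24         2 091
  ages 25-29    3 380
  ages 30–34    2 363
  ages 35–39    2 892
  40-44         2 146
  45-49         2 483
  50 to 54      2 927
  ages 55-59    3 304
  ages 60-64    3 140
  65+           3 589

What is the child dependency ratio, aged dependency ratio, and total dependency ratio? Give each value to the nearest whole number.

0–14: 2 273 + 1 689 + 1 777 = 5 739
15–64: 3 322 + 2 091 + 3 380 + 2 363 + 2 892 + 2 146 + 2 483 + 2 927 + 3 304 + 3 140 = 28 048
65+: 3 589
Youth dependency ratio = 5 739 / 28 048 × 100 = 20
Old-age dependency ratio = 3 589 / 28 048 × 100 = 13
Total dependency ratio = (5 739 + 3 589) / 28 048 × 100 = 9 328 / 28 048 × 100 = 33

Youth dependency ratio: 20
Old-age dependency ratio: 13
Total dependency ratio: 33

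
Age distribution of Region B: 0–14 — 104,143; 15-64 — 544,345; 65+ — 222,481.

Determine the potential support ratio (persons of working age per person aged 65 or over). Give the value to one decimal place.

Potential support ratio: 2.4

Potential support ratio = 544,345 / 222,481 = 2.4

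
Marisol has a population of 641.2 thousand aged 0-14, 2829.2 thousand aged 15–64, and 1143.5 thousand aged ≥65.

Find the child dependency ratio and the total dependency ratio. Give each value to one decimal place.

Youth dependency ratio: 22.7
Total dependency ratio: 63.1

Youth dependency ratio = 641.2 / 2829.2 × 100 = 22.7
Total dependency ratio = (641.2 + 1143.5) / 2829.2 × 100 = 1784.7 / 2829.2 × 100 = 63.1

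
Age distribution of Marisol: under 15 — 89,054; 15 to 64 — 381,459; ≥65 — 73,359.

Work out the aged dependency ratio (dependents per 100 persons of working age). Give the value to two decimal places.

Old-age dependency ratio = 73,359 / 381,459 × 100 = 19.23

Old-age dependency ratio: 19.23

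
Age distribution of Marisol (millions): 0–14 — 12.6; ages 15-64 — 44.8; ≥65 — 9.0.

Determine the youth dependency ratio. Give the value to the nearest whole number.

Youth dependency ratio: 28

Youth dependency ratio = 12.6 / 44.8 × 100 = 28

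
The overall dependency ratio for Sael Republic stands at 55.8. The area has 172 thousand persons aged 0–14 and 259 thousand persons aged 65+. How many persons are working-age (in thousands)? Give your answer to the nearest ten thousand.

Working-age: 770

Total dependency ratio = (youth + elderly) / working-age × 100
55.8 = (172 + 259) / W × 100
⇒ 770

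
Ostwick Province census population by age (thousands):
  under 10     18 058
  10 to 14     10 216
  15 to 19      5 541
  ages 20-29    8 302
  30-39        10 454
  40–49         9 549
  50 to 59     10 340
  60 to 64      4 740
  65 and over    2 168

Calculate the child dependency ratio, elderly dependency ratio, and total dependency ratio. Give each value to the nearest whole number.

Youth dependency ratio: 58
Old-age dependency ratio: 4
Total dependency ratio: 62

0–14: 18 058 + 10 216 = 28 274
15–64: 5 541 + 8 302 + 10 454 + 9 549 + 10 340 + 4 740 = 48 926
65+: 2 168
Youth dependency ratio = 28 274 / 48 926 × 100 = 58
Old-age dependency ratio = 2 168 / 48 926 × 100 = 4
Total dependency ratio = (28 274 + 2 168) / 48 926 × 100 = 30 442 / 48 926 × 100 = 62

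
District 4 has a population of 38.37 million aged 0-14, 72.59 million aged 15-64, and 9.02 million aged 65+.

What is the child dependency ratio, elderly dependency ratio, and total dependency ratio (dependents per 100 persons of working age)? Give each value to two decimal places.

Youth dependency ratio: 52.86
Old-age dependency ratio: 12.43
Total dependency ratio: 65.28

Youth dependency ratio = 38.37 / 72.59 × 100 = 52.86
Old-age dependency ratio = 9.02 / 72.59 × 100 = 12.43
Total dependency ratio = (38.37 + 9.02) / 72.59 × 100 = 47.39 / 72.59 × 100 = 65.28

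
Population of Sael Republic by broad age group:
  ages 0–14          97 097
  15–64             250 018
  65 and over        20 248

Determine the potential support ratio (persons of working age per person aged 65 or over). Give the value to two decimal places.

Potential support ratio = 250 018 / 20 248 = 12.35

Potential support ratio: 12.35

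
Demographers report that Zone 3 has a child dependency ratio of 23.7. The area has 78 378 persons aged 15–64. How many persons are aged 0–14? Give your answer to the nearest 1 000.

Aged 0–14: 19 000

Youth dependency ratio = youth / working-age × 100
23.7 = Y / 78 378 × 100
⇒ 19 000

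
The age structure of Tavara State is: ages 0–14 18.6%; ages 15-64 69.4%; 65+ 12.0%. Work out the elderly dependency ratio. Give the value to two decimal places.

Old-age dependency ratio: 17.29

Old-age dependency ratio = 12.0 / 69.4 × 100 = 17.29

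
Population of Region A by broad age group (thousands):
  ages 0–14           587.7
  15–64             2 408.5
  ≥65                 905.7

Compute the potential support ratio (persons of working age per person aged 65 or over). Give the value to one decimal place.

Potential support ratio: 2.7

Potential support ratio = 2 408.5 / 905.7 = 2.7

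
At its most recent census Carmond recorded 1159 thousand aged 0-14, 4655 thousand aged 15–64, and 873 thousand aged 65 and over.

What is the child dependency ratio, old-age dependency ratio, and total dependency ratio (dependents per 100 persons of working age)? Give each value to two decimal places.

Youth dependency ratio: 24.90
Old-age dependency ratio: 18.75
Total dependency ratio: 43.65

Youth dependency ratio = 1159 / 4655 × 100 = 24.90
Old-age dependency ratio = 873 / 4655 × 100 = 18.75
Total dependency ratio = (1159 + 873) / 4655 × 100 = 2032 / 4655 × 100 = 43.65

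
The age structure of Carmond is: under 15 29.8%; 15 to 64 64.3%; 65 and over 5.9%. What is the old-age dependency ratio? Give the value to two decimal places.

Old-age dependency ratio = 5.9 / 64.3 × 100 = 9.18

Old-age dependency ratio: 9.18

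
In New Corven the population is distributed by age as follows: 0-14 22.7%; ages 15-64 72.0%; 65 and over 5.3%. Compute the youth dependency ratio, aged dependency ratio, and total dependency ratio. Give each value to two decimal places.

Youth dependency ratio = 22.7 / 72.0 × 100 = 31.53
Old-age dependency ratio = 5.3 / 72.0 × 100 = 7.36
Total dependency ratio = (22.7 + 5.3) / 72.0 × 100 = 28.0 / 72.0 × 100 = 38.89

Youth dependency ratio: 31.53
Old-age dependency ratio: 7.36
Total dependency ratio: 38.89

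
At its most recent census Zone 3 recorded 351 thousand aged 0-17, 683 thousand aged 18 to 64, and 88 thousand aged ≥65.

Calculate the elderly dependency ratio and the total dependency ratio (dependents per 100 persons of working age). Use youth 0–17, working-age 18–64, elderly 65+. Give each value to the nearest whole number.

Old-age dependency ratio: 13
Total dependency ratio: 64

Old-age dependency ratio = 88 / 683 × 100 = 13
Total dependency ratio = (351 + 88) / 683 × 100 = 439 / 683 × 100 = 64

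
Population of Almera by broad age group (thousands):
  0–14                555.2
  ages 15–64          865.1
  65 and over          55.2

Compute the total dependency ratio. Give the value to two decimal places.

Total dependency ratio = (555.2 + 55.2) / 865.1 × 100 = 610.4 / 865.1 × 100 = 70.56

Total dependency ratio: 70.56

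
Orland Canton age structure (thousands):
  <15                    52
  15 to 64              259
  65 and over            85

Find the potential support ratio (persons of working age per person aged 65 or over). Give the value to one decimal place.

Potential support ratio: 3.0

Potential support ratio = 259 / 85 = 3.0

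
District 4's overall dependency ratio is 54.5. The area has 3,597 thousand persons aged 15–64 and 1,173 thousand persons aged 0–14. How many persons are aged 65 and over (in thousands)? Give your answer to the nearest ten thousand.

Total dependency ratio = (youth + elderly) / working-age × 100
54.5 = (1,173 + E) / 3,597 × 100
⇒ 790

Aged 65 and over: 790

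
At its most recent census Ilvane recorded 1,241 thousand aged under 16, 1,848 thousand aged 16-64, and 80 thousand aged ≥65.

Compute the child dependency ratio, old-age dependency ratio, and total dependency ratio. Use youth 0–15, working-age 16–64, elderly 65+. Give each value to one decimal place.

Youth dependency ratio: 67.2
Old-age dependency ratio: 4.3
Total dependency ratio: 71.5

Youth dependency ratio = 1,241 / 1,848 × 100 = 67.2
Old-age dependency ratio = 80 / 1,848 × 100 = 4.3
Total dependency ratio = (1,241 + 80) / 1,848 × 100 = 1,321 / 1,848 × 100 = 71.5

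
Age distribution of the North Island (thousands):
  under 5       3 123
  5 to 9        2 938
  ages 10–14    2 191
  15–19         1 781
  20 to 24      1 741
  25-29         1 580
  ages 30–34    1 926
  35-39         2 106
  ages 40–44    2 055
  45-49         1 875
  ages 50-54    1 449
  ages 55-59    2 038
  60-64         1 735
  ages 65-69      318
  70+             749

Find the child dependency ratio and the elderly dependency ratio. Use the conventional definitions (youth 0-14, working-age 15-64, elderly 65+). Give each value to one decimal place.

0–14: 3 123 + 2 938 + 2 191 = 8 252
15–64: 1 781 + 1 741 + 1 580 + 1 926 + 2 106 + 2 055 + 1 875 + 1 449 + 2 038 + 1 735 = 18 286
65+: 318 + 749 = 1 067
Youth dependency ratio = 8 252 / 18 286 × 100 = 45.1
Old-age dependency ratio = 1 067 / 18 286 × 100 = 5.8

Youth dependency ratio: 45.1
Old-age dependency ratio: 5.8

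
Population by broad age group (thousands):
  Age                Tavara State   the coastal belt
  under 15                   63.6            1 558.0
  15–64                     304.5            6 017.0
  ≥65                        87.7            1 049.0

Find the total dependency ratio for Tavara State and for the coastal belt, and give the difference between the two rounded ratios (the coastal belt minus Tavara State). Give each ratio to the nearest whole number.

Tavara State: (63.6 + 87.7) / 304.5 × 100 = 151.3 / 304.5 × 100 = 50
the coastal belt: (1 558.0 + 1 049.0) / 6 017.0 × 100 = 2 607.0 / 6 017.0 × 100 = 43

Tavara State: 50
the coastal belt: 43
Difference: -7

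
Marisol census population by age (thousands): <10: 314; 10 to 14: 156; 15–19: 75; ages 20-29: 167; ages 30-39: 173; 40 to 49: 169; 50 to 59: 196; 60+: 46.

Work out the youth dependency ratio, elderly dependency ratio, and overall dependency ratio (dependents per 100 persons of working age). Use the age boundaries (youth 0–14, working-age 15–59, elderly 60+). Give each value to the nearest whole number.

Youth dependency ratio: 60
Old-age dependency ratio: 6
Total dependency ratio: 66

0–14: 314 + 156 = 470
15–59: 75 + 167 + 173 + 169 + 196 = 780
60+: 46
Youth dependency ratio = 470 / 780 × 100 = 60
Old-age dependency ratio = 46 / 780 × 100 = 6
Total dependency ratio = (470 + 46) / 780 × 100 = 516 / 780 × 100 = 66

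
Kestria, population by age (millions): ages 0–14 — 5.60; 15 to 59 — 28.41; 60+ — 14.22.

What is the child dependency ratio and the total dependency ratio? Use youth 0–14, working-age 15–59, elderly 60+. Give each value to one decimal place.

Youth dependency ratio = 5.60 / 28.41 × 100 = 19.7
Total dependency ratio = (5.60 + 14.22) / 28.41 × 100 = 19.82 / 28.41 × 100 = 69.8

Youth dependency ratio: 19.7
Total dependency ratio: 69.8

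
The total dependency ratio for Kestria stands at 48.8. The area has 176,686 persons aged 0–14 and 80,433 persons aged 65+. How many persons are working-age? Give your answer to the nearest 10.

Total dependency ratio = (youth + elderly) / working-age × 100
48.8 = (176,686 + 80,433) / W × 100
⇒ 526,880

Working-age: 526,880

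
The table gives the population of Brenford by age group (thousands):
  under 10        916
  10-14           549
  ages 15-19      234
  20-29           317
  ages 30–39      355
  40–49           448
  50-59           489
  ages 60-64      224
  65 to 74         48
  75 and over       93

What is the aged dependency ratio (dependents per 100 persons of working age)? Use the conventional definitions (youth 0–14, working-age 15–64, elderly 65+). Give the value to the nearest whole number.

0–14: 916 + 549 = 1 465
15–64: 234 + 317 + 355 + 448 + 489 + 224 = 2 067
65+: 48 + 93 = 141
Old-age dependency ratio = 141 / 2 067 × 100 = 7

Old-age dependency ratio: 7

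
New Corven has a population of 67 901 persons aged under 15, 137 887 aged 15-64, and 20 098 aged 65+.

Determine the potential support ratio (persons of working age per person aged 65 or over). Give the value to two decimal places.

Potential support ratio = 137 887 / 20 098 = 6.86

Potential support ratio: 6.86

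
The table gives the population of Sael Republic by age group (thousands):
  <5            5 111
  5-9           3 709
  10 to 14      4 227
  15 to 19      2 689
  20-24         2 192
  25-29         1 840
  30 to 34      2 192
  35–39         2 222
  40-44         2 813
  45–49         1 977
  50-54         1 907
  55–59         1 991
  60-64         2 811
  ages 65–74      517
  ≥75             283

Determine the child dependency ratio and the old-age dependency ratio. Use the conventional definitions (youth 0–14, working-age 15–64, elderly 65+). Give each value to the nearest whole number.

0–14: 5 111 + 3 709 + 4 227 = 13 047
15–64: 2 689 + 2 192 + 1 840 + 2 192 + 2 222 + 2 813 + 1 977 + 1 907 + 1 991 + 2 811 = 22 634
65+: 517 + 283 = 800
Youth dependency ratio = 13 047 / 22 634 × 100 = 58
Old-age dependency ratio = 800 / 22 634 × 100 = 4

Youth dependency ratio: 58
Old-age dependency ratio: 4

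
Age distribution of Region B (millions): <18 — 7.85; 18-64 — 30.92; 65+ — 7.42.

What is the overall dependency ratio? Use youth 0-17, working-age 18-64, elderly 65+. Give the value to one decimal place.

Total dependency ratio: 49.4

Total dependency ratio = (7.85 + 7.42) / 30.92 × 100 = 15.27 / 30.92 × 100 = 49.4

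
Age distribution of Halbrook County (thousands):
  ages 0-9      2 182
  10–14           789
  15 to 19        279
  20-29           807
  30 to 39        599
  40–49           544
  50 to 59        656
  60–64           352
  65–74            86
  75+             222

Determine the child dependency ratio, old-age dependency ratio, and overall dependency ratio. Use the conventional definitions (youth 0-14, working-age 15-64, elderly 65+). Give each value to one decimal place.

Youth dependency ratio: 91.8
Old-age dependency ratio: 9.5
Total dependency ratio: 101.3

0–14: 2 182 + 789 = 2 971
15–64: 279 + 807 + 599 + 544 + 656 + 352 = 3 237
65+: 86 + 222 = 308
Youth dependency ratio = 2 971 / 3 237 × 100 = 91.8
Old-age dependency ratio = 308 / 3 237 × 100 = 9.5
Total dependency ratio = (2 971 + 308) / 3 237 × 100 = 3 279 / 3 237 × 100 = 101.3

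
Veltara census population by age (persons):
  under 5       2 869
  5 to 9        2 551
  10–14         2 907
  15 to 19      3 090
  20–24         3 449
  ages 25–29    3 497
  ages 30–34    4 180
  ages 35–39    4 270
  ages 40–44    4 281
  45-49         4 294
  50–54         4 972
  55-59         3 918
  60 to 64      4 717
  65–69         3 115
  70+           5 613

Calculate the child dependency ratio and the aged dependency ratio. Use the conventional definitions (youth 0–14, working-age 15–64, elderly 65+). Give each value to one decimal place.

0–14: 2 869 + 2 551 + 2 907 = 8 327
15–64: 3 090 + 3 449 + 3 497 + 4 180 + 4 270 + 4 281 + 4 294 + 4 972 + 3 918 + 4 717 = 40 668
65+: 3 115 + 5 613 = 8 728
Youth dependency ratio = 8 327 / 40 668 × 100 = 20.5
Old-age dependency ratio = 8 728 / 40 668 × 100 = 21.5

Youth dependency ratio: 20.5
Old-age dependency ratio: 21.5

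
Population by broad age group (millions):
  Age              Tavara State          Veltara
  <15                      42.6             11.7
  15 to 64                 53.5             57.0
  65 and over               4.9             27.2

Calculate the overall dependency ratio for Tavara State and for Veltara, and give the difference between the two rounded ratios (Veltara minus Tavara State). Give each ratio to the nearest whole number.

Tavara State: 89
Veltara: 68
Difference: -21

Tavara State: (42.6 + 4.9) / 53.5 × 100 = 47.5 / 53.5 × 100 = 89
Veltara: (11.7 + 27.2) / 57.0 × 100 = 38.9 / 57.0 × 100 = 68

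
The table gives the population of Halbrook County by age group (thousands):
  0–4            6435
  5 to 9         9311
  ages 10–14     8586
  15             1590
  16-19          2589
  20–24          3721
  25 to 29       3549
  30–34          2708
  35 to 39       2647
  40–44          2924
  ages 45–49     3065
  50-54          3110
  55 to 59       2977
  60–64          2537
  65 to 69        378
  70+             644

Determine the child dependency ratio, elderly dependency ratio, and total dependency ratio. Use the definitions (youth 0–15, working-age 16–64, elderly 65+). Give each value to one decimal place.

Youth dependency ratio: 86.9
Old-age dependency ratio: 3.4
Total dependency ratio: 90.3

0–15: 6435 + 9311 + 8586 + 1590 = 25922
16–64: 2589 + 3721 + 3549 + 2708 + 2647 + 2924 + 3065 + 3110 + 2977 + 2537 = 29827
65+: 378 + 644 = 1022
Youth dependency ratio = 25922 / 29827 × 100 = 86.9
Old-age dependency ratio = 1022 / 29827 × 100 = 3.4
Total dependency ratio = (25922 + 1022) / 29827 × 100 = 26944 / 29827 × 100 = 90.3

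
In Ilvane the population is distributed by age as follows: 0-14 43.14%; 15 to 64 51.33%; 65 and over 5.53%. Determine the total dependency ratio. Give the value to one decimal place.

Total dependency ratio: 94.8

Total dependency ratio = (43.14 + 5.53) / 51.33 × 100 = 48.67 / 51.33 × 100 = 94.8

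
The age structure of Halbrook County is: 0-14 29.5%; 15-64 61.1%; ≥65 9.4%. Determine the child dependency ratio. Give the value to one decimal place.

Youth dependency ratio: 48.3

Youth dependency ratio = 29.5 / 61.1 × 100 = 48.3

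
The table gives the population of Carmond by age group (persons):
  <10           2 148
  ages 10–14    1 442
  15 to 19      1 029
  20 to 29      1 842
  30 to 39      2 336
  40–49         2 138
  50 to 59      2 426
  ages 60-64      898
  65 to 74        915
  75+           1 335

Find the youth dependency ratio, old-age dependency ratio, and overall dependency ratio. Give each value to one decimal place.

Youth dependency ratio: 33.6
Old-age dependency ratio: 21.1
Total dependency ratio: 54.7

0–14: 2 148 + 1 442 = 3 590
15–64: 1 029 + 1 842 + 2 336 + 2 138 + 2 426 + 898 = 10 669
65+: 915 + 1 335 = 2 250
Youth dependency ratio = 3 590 / 10 669 × 100 = 33.6
Old-age dependency ratio = 2 250 / 10 669 × 100 = 21.1
Total dependency ratio = (3 590 + 2 250) / 10 669 × 100 = 5 840 / 10 669 × 100 = 54.7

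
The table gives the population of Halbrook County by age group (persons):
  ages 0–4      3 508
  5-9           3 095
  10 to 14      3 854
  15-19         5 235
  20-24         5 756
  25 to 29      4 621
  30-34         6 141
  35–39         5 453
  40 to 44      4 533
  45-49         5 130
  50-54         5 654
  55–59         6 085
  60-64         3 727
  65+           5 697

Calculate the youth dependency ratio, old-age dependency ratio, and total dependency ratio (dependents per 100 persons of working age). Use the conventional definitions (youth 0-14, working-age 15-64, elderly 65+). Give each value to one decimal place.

Youth dependency ratio: 20.0
Old-age dependency ratio: 10.9
Total dependency ratio: 30.9

0–14: 3 508 + 3 095 + 3 854 = 10 457
15–64: 5 235 + 5 756 + 4 621 + 6 141 + 5 453 + 4 533 + 5 130 + 5 654 + 6 085 + 3 727 = 52 335
65+: 5 697
Youth dependency ratio = 10 457 / 52 335 × 100 = 20.0
Old-age dependency ratio = 5 697 / 52 335 × 100 = 10.9
Total dependency ratio = (10 457 + 5 697) / 52 335 × 100 = 16 154 / 52 335 × 100 = 30.9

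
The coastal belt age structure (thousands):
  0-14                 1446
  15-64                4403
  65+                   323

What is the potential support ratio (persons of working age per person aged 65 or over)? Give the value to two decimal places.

Potential support ratio: 13.63

Potential support ratio = 4403 / 323 = 13.63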